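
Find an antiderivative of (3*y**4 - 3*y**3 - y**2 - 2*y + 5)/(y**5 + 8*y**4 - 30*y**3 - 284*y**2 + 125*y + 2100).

Factor the denominator: (y - 5)*(y - 3)*(y + 4)*(y + 5)*(y + 7).
Partial-fraction decomposition: 1367/(120*(y + 7)) - 14/(y + 5) + 319/(63*(y + 4)) - 19/(140*(y - 3)) + 49/(72*(y - 5)).
Integrate each term: A/(y−a) contributes A·log|y−a|.

49*log(y - 5)/72 - 19*log(y - 3)/140 + 319*log(y + 4)/63 - 14*log(y + 5) + 1367*log(y + 7)/120 + C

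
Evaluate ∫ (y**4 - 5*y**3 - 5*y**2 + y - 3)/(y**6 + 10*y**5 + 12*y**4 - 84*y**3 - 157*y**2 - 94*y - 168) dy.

-99*log(y - 3)/3500 - 31*log(y + 2)/250 + 163*log(y + 4)/238 - 1287*log(y + 7)/2500 - 189*log(y**2 + 1)/21250 - 579*atan(y)/21250 + C

Factor the denominator: (y - 3)*(y + 2)*(y + 4)*(y + 7)*(y**2 + 1).
Partial-fraction decomposition: -3*(126*y + 193)/(21250*(y**2 + 1)) - 1287/(2500*(y + 7)) + 163/(238*(y + 4)) - 31/(250*(y + 2)) - 99/(3500*(y - 3)).
Integrate each term; A/(y−a) gives A·log|y−a|; the (By+D)/(y²+p²) term gives a log and an atan.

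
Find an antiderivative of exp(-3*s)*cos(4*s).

4*exp(-3*s)*sin(4*s)/25 - 3*exp(-3*s)*cos(4*s)/25 + C

Let I denote the integral. Integrate by parts with u = cos(4*s), dv = exp(-3*s) ds, so v = -exp(-3*s)/3: I = -exp(-3*s)*cos(4*s)/3 − (4/3)·∫ exp(-3*s)*sin(4*s) ds.
Apply parts again with u = sin(4*s), dv = exp(-3*s) ds: ∫ exp(-3*s)*sin(4*s) ds = -exp(-3*s)*sin(4*s)/3 + (4/3)·I. Substituting back brings back I: I = 4*exp(-3*s)*sin(4*s)/9 - exp(-3*s)*cos(4*s)/3 − (16/9)·I.
Solving for I: (1 + 16/9)·I equals the remaining terms, so I = (9/25)·(4*exp(-3*s)*sin(4*s)/9 - exp(-3*s)*cos(4*s)/3).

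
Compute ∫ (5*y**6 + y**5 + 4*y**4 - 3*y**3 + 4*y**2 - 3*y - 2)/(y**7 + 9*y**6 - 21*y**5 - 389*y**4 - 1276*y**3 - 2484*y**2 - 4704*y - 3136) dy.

6975*log(y - 7)/8162 - log(y + 1)/135 - 102293*log(y + 4)/9900 + 291143*log(y + 7)/20034 - 249*log(y**2 + 4)/10600 - 187*atan(y/2)/5300 - 943/(90*y + 360) + C

Factor the denominator: (y - 7)*(y + 1)*(y + 4)**2*(y + 7)*(y**2 + 4).
Partial-fraction decomposition: -(249*y + 374)/(5300*(y**2 + 4)) + 291143/(20034*(y + 7)) - 102293/(9900*(y + 4)) + 943/(90*(y + 4)**2) - 1/(135*(y + 1)) + 6975/(8162*(y - 7)).
Integrate each term; A/(y−a) gives A·log|y−a|; the (By+D)/(y²+p²) term gives a log and an atan.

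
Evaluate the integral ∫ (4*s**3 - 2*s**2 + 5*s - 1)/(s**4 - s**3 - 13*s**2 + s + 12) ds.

Factor the denominator: (s - 4)*(s - 1)*(s + 1)*(s + 3).
Partial-fraction decomposition: 71/(28*(s + 3)) - 3/(5*(s + 1)) - 1/(4*(s - 1)) + 81/(35*(s - 4)).
Integrate each term: A/(s−a) contributes A·log|s−a|.

81*log(s - 4)/35 - log(s - 1)/4 - 3*log(s + 1)/5 + 71*log(s + 3)/28 + C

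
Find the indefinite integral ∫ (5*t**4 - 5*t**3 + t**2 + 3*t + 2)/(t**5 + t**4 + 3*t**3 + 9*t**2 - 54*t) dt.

Factor the denominator: t*(t - 2)*(t + 3)*(t**2 + 9).
Partial-fraction decomposition: (71*t - 129)/(27*(t**2 + 9)) + 271/(135*(t + 3)) + 2/(5*(t - 2)) - 1/(27*t).
Integrate each term; A/(t−a) gives A·log|t−a|; the (Bt+D)/(t²+p²) term gives a log and an atan.

-log(t)/27 + 2*log(t - 2)/5 + 271*log(t + 3)/135 + 71*log(t**2 + 9)/54 - 43*atan(t/3)/27 + C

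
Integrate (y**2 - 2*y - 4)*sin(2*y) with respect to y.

Use integration by parts with u = y**2 - 2*y - 4, dv = sin(2*y) dy, so v = -cos(2*y)/2.
Apply parts 2 times (tabular method): alternate signs, differentiate u down to 0, integrate dv up.

-y**2*cos(2*y)/2 + y*sin(2*y)/2 + y*cos(2*y) - sin(2*y)/2 + 9*cos(2*y)/4 + C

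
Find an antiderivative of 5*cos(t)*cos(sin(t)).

5*sin(sin(t)) + C

Let u = sin(t), so du = (cos(t)) dt.
Rewriting, the integral becomes 5·∫ cos(u) du = 5·sin(u).
Substituting back, u = sin(t).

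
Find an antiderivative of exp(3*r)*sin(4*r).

3*exp(3*r)*sin(4*r)/25 - 4*exp(3*r)*cos(4*r)/25 + C

Let I denote the integral. Integrate by parts with u = sin(4*r), dv = exp(3*r) dr, so v = exp(3*r)/3: I = exp(3*r)*sin(4*r)/3 − (4/3)·∫ exp(3*r)*cos(4*r) dr.
Apply parts again with u = cos(4*r), dv = exp(3*r) dr: ∫ exp(3*r)*cos(4*r) dr = exp(3*r)*cos(4*r)/3 + (4/3)·I. Substituting back brings back I: I = exp(3*r)*sin(4*r)/3 - 4*exp(3*r)*cos(4*r)/9 − (16/9)·I.
Solving for I: (1 + 16/9)·I equals the remaining terms, so I = (9/25)·(exp(3*r)*sin(4*r)/3 - 4*exp(3*r)*cos(4*r)/9).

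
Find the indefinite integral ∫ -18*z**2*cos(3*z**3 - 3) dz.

-2*sin(3*z**3 - 3) + C

Let u = 3*z**3 - 3, so du = (9*z**2) dz.
Rewriting, the integral becomes -2·∫ cos(u) du = -2·sin(u).
Substituting back, u = 3*z**3 - 3.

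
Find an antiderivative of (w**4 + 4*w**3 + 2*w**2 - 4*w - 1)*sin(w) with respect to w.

Use integration by parts with u = w**4 + 4*w**3 + 2*w**2 - 4*w - 1, dv = sin(w) dw, so v = -cos(w).
Apply parts 4 times (tabular method): alternate signs, differentiate u down to 0, integrate dv up.

-w**4*cos(w) + 4*w**3*sin(w) - 4*w**3*cos(w) + 12*w**2*sin(w) + 10*w**2*cos(w) - 20*w*sin(w) + 28*w*cos(w) - 28*sin(w) - 19*cos(w) + C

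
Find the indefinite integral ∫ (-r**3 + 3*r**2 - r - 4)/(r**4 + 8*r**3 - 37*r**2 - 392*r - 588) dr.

Factor the denominator: (r - 7)*(r + 2)*(r + 6)*(r + 7).
Partial-fraction decomposition: -493/(70*(r + 7)) + 163/(26*(r + 6)) - 1/(10*(r + 2)) - 23/(182*(r - 7)).
Integrate each term: A/(r−a) contributes A·log|r−a|.

-23*log(r - 7)/182 - log(r + 2)/10 + 163*log(r + 6)/26 - 493*log(r + 7)/70 + C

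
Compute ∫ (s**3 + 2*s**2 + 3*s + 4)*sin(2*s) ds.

-s**3*cos(2*s)/2 + 3*s**2*sin(2*s)/4 - s**2*cos(2*s) + s*sin(2*s) - 3*s*cos(2*s)/4 + 3*sin(2*s)/8 - 3*cos(2*s)/2 + C

Use integration by parts with u = s**3 + 2*s**2 + 3*s + 4, dv = sin(2*s) ds, so v = -cos(2*s)/2.
Apply parts 3 times (tabular method): alternate signs, differentiate u down to 0, integrate dv up.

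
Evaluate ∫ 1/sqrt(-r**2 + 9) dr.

Substitute r = 3·sin(θ), so dr = 3·cos(θ) dθ and the radical becomes sqrt(-r**2 + 9) = 3·cos(θ) by the Pythagorean identity.
Integrate the resulting trig expression in θ, then back-substitute θ = asin(r/3), sin(θ) = r/3, cos(θ) = sqrt(-r**2 + 9)/3 (absorbing any constant into C).

asin(r/3) + C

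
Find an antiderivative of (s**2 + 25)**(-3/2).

Substitute s = 5·tan(θ), so ds = 5·sec(θ)^2 dθ and the radical becomes sqrt(s**2 + 25) = 5·sec(θ) by the Pythagorean identity.
Integrate the resulting trig expression in θ, then back-substitute tan(θ) = s/5, sec(θ) = sqrt(s**2 + 25)/5 (absorbing any constant into C).

s/(25*sqrt(s**2 + 25)) + C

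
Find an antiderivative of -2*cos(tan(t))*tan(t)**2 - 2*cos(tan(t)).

-2*sin(tan(t)) + C

Let u = tan(t), so du = (tan(t)**2 + 1) dt.
Rewriting, the integral becomes -2·∫ cos(u) du = -2·sin(u).
Substituting back, u = tan(t).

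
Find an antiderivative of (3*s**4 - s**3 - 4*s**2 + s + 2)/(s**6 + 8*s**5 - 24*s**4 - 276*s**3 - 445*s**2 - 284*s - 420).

Factor the denominator: (s - 6)*(s + 2)*(s + 5)*(s + 7)*(s**2 + 1).
Partial-fraction decomposition: (184*s - 413)/(24050*(s**2 + 1)) - 113/(100*(s + 7)) + 1897/(1716*(s + 5)) - 1/(15*(s + 2)) + 34/(407*(s - 6)).
Integrate each term; A/(s−a) gives A·log|s−a|; the (Bs+D)/(s²+p²) term gives a log and an atan.

34*log(s - 6)/407 - log(s + 2)/15 + 1897*log(s + 5)/1716 - 113*log(s + 7)/100 + 46*log(s**2 + 1)/12025 - 413*atan(s)/24050 + C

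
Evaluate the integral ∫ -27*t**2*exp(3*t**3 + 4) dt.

-3*exp(3*t**3 + 4) + C

Let u = 3*t**3 + 4, so du = (9*t**2) dt.
Rewriting, the integral becomes -3·∫ e^u du = -3·e^u.
Substituting back, u = 3*t**3 + 4.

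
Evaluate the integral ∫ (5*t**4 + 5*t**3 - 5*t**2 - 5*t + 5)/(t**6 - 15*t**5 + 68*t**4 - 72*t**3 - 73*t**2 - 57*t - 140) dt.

2689*log(t - 7)/480 - 3605*log(t - 5)/312 + 301*log(t - 4)/51 - log(t + 1)/96 + 269*log(t**2 + 1)/8840 - 267*atan(t)/4420 + C

Factor the denominator: (t - 7)*(t - 5)*(t - 4)*(t + 1)*(t**2 + 1).
Partial-fraction decomposition: (269*t - 267)/(4420*(t**2 + 1)) - 1/(96*(t + 1)) + 301/(51*(t - 4)) - 3605/(312*(t - 5)) + 2689/(480*(t - 7)).
Integrate each term; A/(t−a) gives A·log|t−a|; the (Bt+D)/(t²+p²) term gives a log and an atan.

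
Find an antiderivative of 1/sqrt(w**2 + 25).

Substitute w = 5·tan(θ), so dw = 5·sec(θ)^2 dθ and the radical becomes sqrt(w**2 + 25) = 5·sec(θ) by the Pythagorean identity.
Integrate the resulting trig expression in θ, then back-substitute tan(θ) = w/5, sec(θ) = sqrt(w**2 + 25)/5 (absorbing any constant into C).

log(w + sqrt(w**2 + 25)) + C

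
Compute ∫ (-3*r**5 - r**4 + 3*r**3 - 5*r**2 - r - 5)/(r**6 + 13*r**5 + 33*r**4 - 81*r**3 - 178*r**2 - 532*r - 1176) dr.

Factor the denominator: (r - 3)*(r + 2)*(r + 7)**2*(r**2 + 4).
Partial-fraction decomposition: (23849*r + 45534)/(292136*(r**2 + 4)) - 2056419/(702250*(r + 7)) + 23374/(1325*(r + 7)**2) - 33/(1000*(r + 2)) - 391/(3250*(r - 3)).
Integrate each term; A/(r−a) gives A·log|r−a|; the (Br+D)/(r²+p²) term gives a log and an atan.

-391*log(r - 3)/3250 - 33*log(r + 2)/1000 - 2056419*log(r + 7)/702250 + 23849*log(r**2 + 4)/584272 + 22767*atan(r/2)/292136 - 23374/(1325*r + 9275) + C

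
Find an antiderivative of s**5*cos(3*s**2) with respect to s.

Let u = s², du = 2s ds; rewrite as (1/2)∫ u^2·cos(3u) du.
Now integrate by parts 2 times.

s**4*sin(3*s**2)/6 + s**2*cos(3*s**2)/9 - sin(3*s**2)/27 + C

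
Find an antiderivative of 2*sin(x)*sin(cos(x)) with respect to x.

Let u = cos(x), so du = (-sin(x)) dx.
Rewriting, the integral becomes -2·∫ sin(u) du = -2·-cos(u).
Substituting back, u = cos(x).

2*cos(cos(x)) + C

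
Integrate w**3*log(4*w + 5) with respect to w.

w**4*log(4*w + 5)/4 - w**4/16 + 5*w**3/48 - 25*w**2/128 + 125*w/256 - 625*log(4*w + 5)/1024 + C

Use integration by parts with u = log(4*w + 5), dv = w**3 dw.
Then du = 4/(4*w + 5) dw and v = w**4/4.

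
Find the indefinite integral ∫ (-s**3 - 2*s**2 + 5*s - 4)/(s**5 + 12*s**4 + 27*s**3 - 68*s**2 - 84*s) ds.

Factor the denominator: s*(s - 2)*(s + 1)*(s + 6)*(s + 7).
Partial-fraction decomposition: 103/(189*(s + 7)) - 11/(24*(s + 6)) - 1/(9*(s + 1)) - 5/(216*(s - 2)) + 1/(21*s).
Integrate each term: A/(s−a) contributes A·log|s−a|.

log(s)/21 - 5*log(s - 2)/216 - log(s + 1)/9 - 11*log(s + 6)/24 + 103*log(s + 7)/189 + C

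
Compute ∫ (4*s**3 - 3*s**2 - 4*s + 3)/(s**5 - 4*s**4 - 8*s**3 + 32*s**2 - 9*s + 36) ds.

195*log(s - 4)/119 - 6*log(s - 3)/5 - 2*log(s + 3)/7 - 13*log(s**2 + 1)/170 + 16*atan(s)/85 + C

Factor the denominator: (s - 4)*(s - 3)*(s + 3)*(s**2 + 1).
Partial-fraction decomposition: -(13*s - 16)/(85*(s**2 + 1)) - 2/(7*(s + 3)) - 6/(5*(s - 3)) + 195/(119*(s - 4)).
Integrate each term; A/(s−a) gives A·log|s−a|; the (Bs+D)/(s²+p²) term gives a log and an atan.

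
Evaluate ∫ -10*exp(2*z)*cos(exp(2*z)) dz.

Let u = exp(2*z), so du = (2*exp(2*z)) dz.
Rewriting, the integral becomes -5·∫ cos(u) du = -5·sin(u).
Substituting back, u = exp(2*z).

-5*sin(exp(2*z)) + C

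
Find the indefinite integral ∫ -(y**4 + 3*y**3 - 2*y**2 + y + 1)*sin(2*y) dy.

Use integration by parts with u = y**4 + 3*y**3 - 2*y**2 + y + 1, dv = -sin(2*y) dy, so v = cos(2*y)/2.
Apply parts 4 times (tabular method): alternate signs, differentiate u down to 0, integrate dv up.

y**4*cos(2*y)/2 - y**3*sin(2*y) + 3*y**3*cos(2*y)/2 - 9*y**2*sin(2*y)/4 - 5*y**2*cos(2*y)/2 + 5*y*sin(2*y)/2 - 7*y*cos(2*y)/4 + 7*sin(2*y)/8 + 7*cos(2*y)/4 + C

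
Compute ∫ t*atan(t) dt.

t**2*atan(t)/2 - t/2 + atan(t)/2 + C

Use integration by parts with u = arctan(t), dv = t dt.
Then du = 1/(t**2 + 1) dt.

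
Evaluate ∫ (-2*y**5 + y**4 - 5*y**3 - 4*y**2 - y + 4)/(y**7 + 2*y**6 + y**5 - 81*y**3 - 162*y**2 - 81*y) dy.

Factor the denominator: y*(y - 3)*(y + 1)**2*(y + 3)*(y**2 + 9).
Partial-fraction decomposition: -(1546*y + 3159)/(8100*(y**2 + 9)) + 673/(1296*(y + 3)) - 269/(1600*(y + 1)) + 9/(80*(y + 1)**2) - 575/(5184*(y - 3)) - 4/(81*y).
Integrate each term; A/(y−a) gives A·log|y−a|; the (By+D)/(y²+p²) term gives a log and an atan.

-4*log(y)/81 - 575*log(y - 3)/5184 - 269*log(y + 1)/1600 + 673*log(y + 3)/1296 - 773*log(y**2 + 9)/8100 - 13*atan(y/3)/100 - 9/(80*y + 80) + C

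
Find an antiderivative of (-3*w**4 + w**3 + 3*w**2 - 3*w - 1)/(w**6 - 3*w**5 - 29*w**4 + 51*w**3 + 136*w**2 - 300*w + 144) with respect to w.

Factor the denominator: (w - 6)*(w - 2)*(w - 1)**2*(w + 3)*(w + 4).
Partial-fraction decomposition: 773/(1500*(w + 4)) - 47/(144*(w + 3)) - 33/(400*(w - 1)) - 3/(100*(w - 1)**2) + 7/(24*(w - 2)) - 3583/(9000*(w - 6)).
Integrate each term; A/(w−a) gives A·log|w−a|; A/(w−a)² gives −A/(w−a).

-3583*log(w - 6)/9000 + 7*log(w - 2)/24 - 33*log(w - 1)/400 - 47*log(w + 3)/144 + 773*log(w + 4)/1500 + 3/(100*w - 100) + C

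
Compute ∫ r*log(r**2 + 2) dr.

Let u = r**2 + 2, so du = (2*r) dr.
The integral becomes (1/2)·∫ log(u) du; integrate by parts with u′=log(u), dv′=du.

r**2*log(r**2 + 2)/2 - r**2/2 + log(r**2 + 2) + C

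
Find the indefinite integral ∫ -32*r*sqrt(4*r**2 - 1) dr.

-8*(4*r**2 - 1)**(3/2)/3 + C

Let u = 4*r**2 - 1, so du = (8*r) dr.
Rewriting, the integral becomes -4·∫ √u du = -4·(2/3)u^(3/2).
Substituting back, u = 4*r**2 - 1.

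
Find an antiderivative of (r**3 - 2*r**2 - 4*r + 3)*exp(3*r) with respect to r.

(3*r**3 - 9*r**2 - 6*r + 11)*exp(3*r)/9 + C

Use integration by parts with u = r**3 - 2*r**2 - 4*r + 3, dv = exp(3*r) dr, so v = exp(3*r)/3.
Apply parts 3 times (tabular method): alternate signs, differentiate u down to 0, integrate dv up.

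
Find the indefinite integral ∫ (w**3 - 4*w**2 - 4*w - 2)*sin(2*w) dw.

-w**3*cos(2*w)/2 + 3*w**2*sin(2*w)/4 + 2*w**2*cos(2*w) - 2*w*sin(2*w) + 11*w*cos(2*w)/4 - 11*sin(2*w)/8 + C

Use integration by parts with u = w**3 - 4*w**2 - 4*w - 2, dv = sin(2*w) dw, so v = -cos(2*w)/2.
Apply parts 3 times (tabular method): alternate signs, differentiate u down to 0, integrate dv up.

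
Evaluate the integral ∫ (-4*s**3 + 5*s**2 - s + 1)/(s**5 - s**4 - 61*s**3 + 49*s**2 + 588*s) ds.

log(s)/588 - 1133*log(s - 7)/2940 + 179*log(s - 4)/924 - 157*log(s + 3)/840 + 1625*log(s + 7)/4312 + C

Factor the denominator: s*(s - 7)*(s - 4)*(s + 3)*(s + 7).
Partial-fraction decomposition: 1625/(4312*(s + 7)) - 157/(840*(s + 3)) + 179/(924*(s - 4)) - 1133/(2940*(s - 7)) + 1/(588*s).
Integrate each term: A/(s−a) contributes A·log|s−a|.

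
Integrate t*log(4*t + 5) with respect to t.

t**2*log(4*t + 5)/2 - t**2/4 + 5*t/8 - 25*log(4*t + 5)/32 + C

Use integration by parts with u = log(4*t + 5), dv = t dt.
Then du = 4/(4*t + 5) dt and v = t**2/2.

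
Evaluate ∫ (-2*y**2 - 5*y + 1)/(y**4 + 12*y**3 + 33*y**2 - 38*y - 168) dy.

Factor the denominator: (y - 2)*(y + 3)*(y + 4)*(y + 7).
Partial-fraction decomposition: 31/(54*(y + 7)) - 11/(18*(y + 4)) + 1/(10*(y + 3)) - 17/(270*(y - 2)).
Integrate each term: A/(y−a) contributes A·log|y−a|.

-17*log(y - 2)/270 + log(y + 3)/10 - 11*log(y + 4)/18 + 31*log(y + 7)/54 + C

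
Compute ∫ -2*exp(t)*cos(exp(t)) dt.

Let u = exp(t), so du = (exp(t)) dt.
Rewriting, the integral becomes -2·∫ cos(u) du = -2·sin(u).
Substituting back, u = exp(t).

-2*sin(exp(t)) + C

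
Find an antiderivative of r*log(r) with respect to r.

Use integration by parts with u = log(r), dv = r dr.
Then du = 1/r dr and v = r**2/2.

r**2*log(r)/2 - r**2/4 + C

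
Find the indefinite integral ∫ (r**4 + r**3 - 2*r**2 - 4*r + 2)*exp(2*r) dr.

Use integration by parts with u = r**4 + r**3 - 2*r**2 - 4*r + 2, dv = exp(2*r) dr, so v = exp(2*r)/2.
Apply parts 4 times (tabular method): alternate signs, differentiate u down to 0, integrate dv up.

(4*r**4 - 4*r**3 - 2*r**2 - 14*r + 15)*exp(2*r)/8 + C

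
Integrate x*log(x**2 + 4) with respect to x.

x**2*log(x**2 + 4)/2 - x**2/2 + 2*log(x**2 + 4) + C

Let u = x**2 + 4, so du = (2*x) dx.
The integral becomes (1/2)·∫ log(u) du; integrate by parts with u′=log(u), dv′=du.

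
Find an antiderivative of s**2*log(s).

Use integration by parts with u = log(s), dv = s**2 ds.
Then du = 1/s ds and v = s**3/3.

s**3*log(s)/3 - s**3/9 + C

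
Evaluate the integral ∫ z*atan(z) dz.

z**2*atan(z)/2 - z/2 + atan(z)/2 + C

Use integration by parts with u = arctan(z), dv = z dz.
Then du = 1/(z**2 + 1) dz.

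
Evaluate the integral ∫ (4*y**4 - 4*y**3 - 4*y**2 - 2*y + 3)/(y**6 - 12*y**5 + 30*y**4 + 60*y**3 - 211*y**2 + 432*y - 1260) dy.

1605*log(y - 7)/848 - 1893*log(y - 5)/928 + 59*log(y - 3)/208 - 27*log(y + 3)/416 - 55*log(y**2 + 4)/1537 - 1901*atan(y/2)/39962 + C

Factor the denominator: (y - 7)*(y - 5)*(y - 3)*(y + 3)*(y**2 + 4).
Partial-fraction decomposition: -(1430*y + 1901)/(19981*(y**2 + 4)) - 27/(416*(y + 3)) + 59/(208*(y - 3)) - 1893/(928*(y - 5)) + 1605/(848*(y - 7)).
Integrate each term; A/(y−a) gives A·log|y−a|; the (By+D)/(y²+p²) term gives a log and an atan.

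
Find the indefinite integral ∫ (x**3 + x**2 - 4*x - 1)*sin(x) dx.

-x**3*cos(x) + 3*x**2*sin(x) - x**2*cos(x) + 2*x*sin(x) + 10*x*cos(x) - 10*sin(x) + 3*cos(x) + C

Use integration by parts with u = x**3 + x**2 - 4*x - 1, dv = sin(x) dx, so v = -cos(x).
Apply parts 3 times (tabular method): alternate signs, differentiate u down to 0, integrate dv up.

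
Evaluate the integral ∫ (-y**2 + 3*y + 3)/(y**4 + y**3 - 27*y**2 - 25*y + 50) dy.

-log(y - 5)/40 - 5*log(y - 1)/72 - log(y + 2)/9 + 37*log(y + 5)/180 + C

Factor the denominator: (y - 5)*(y - 1)*(y + 2)*(y + 5).
Partial-fraction decomposition: 37/(180*(y + 5)) - 1/(9*(y + 2)) - 5/(72*(y - 1)) - 1/(40*(y - 5)).
Integrate each term: A/(y−a) contributes A·log|y−a|.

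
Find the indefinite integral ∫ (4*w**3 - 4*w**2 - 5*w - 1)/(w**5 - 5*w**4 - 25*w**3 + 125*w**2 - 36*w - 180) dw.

Factor the denominator: (w - 6)*(w - 3)*(w - 2)*(w + 1)*(w + 5).
Partial-fraction decomposition: -18/(77*(w + 5)) + 1/(84*(w + 1)) + 5/(84*(w - 2)) - 7/(12*(w - 3)) + 689/(924*(w - 6)).
Integrate each term: A/(w−a) contributes A·log|w−a|.

689*log(w - 6)/924 - 7*log(w - 3)/12 + 5*log(w - 2)/84 + log(w + 1)/84 - 18*log(w + 5)/77 + C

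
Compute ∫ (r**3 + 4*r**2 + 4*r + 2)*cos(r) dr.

r**3*sin(r) + 4*r**2*sin(r) + 3*r**2*cos(r) - 2*r*sin(r) + 8*r*cos(r) - 6*sin(r) - 2*cos(r) + C

Use integration by parts with u = r**3 + 4*r**2 + 4*r + 2, dv = cos(r) dr, so v = sin(r).
Apply parts 3 times (tabular method): alternate signs, differentiate u down to 0, integrate dv up.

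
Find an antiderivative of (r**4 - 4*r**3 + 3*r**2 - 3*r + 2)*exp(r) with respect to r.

(r**4 - 8*r**3 + 27*r**2 - 57*r + 59)*exp(r) + C

Use integration by parts with u = r**4 - 4*r**3 + 3*r**2 - 3*r + 2, dv = exp(r) dr, so v = exp(r).
Apply parts 4 times (tabular method): alternate signs, differentiate u down to 0, integrate dv up.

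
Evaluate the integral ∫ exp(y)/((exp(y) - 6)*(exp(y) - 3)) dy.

Let u = e^y, du = e^y dy.
The integral becomes ∫ du/((u-3)(u-6)); decompose into partial fractions.

log(exp(y) - 6)/3 - log(exp(y) - 3)/3 + C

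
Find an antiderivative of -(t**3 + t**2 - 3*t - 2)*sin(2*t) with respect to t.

Use integration by parts with u = t**3 + t**2 - 3*t - 2, dv = -sin(2*t) dt, so v = cos(2*t)/2.
Apply parts 3 times (tabular method): alternate signs, differentiate u down to 0, integrate dv up.

t**3*cos(2*t)/2 - 3*t**2*sin(2*t)/4 + t**2*cos(2*t)/2 - t*sin(2*t)/2 - 9*t*cos(2*t)/4 + 9*sin(2*t)/8 - 5*cos(2*t)/4 + C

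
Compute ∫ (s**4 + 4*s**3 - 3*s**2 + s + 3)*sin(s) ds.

Use integration by parts with u = s**4 + 4*s**3 - 3*s**2 + s + 3, dv = sin(s) ds, so v = -cos(s).
Apply parts 4 times (tabular method): alternate signs, differentiate u down to 0, integrate dv up.

-s**4*cos(s) + 4*s**3*sin(s) - 4*s**3*cos(s) + 12*s**2*sin(s) + 15*s**2*cos(s) - 30*s*sin(s) + 23*s*cos(s) - 23*sin(s) - 33*cos(s) + C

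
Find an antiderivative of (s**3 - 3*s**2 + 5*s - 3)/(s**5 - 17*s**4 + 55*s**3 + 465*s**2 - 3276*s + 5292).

Factor the denominator: (s - 7)**2*(s - 6)*(s - 3)*(s + 6).
Partial-fraction decomposition: -119/(6084*(s + 6)) - 1/(36*(s - 3)) + 15/(4*(s - 6)) - 2503/(676*(s - 7)) + 57/(13*(s - 7)**2).
Integrate each term; A/(s−a) gives A·log|s−a|; A/(s−a)² gives −A/(s−a).

-2503*log(s - 7)/676 + 15*log(s - 6)/4 - log(s - 3)/36 - 119*log(s + 6)/6084 - 57/(13*s - 91) + C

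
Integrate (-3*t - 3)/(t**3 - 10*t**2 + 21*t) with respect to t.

-log(t)/7 - 6*log(t - 7)/7 + log(t - 3) + C

Factor the denominator: t*(t - 7)*(t - 3).
Partial-fraction decomposition: 1/(t - 3) - 6/(7*(t - 7)) - 1/(7*t).
Integrate each term: A/(t−a) contributes A·log|t−a|.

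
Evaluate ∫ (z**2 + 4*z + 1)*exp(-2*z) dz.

Use integration by parts with u = z**2 + 4*z + 1, dv = exp(-2*z) dz, so v = -exp(-2*z)/2.
Apply parts 2 times (tabular method): alternate signs, differentiate u down to 0, integrate dv up.

(-2*z**2 - 10*z - 7)*exp(-2*z)/4 + C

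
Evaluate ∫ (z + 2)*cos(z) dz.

Use integration by parts with u = z + 2, dv = cos(z) dz, so v = sin(z).
Apply parts 1 times (tabular method): alternate signs, differentiate u down to 0, integrate dv up.

z*sin(z) + 2*sin(z) + cos(z) + C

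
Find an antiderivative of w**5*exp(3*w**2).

(9*w**4 - 6*w**2 + 2)*exp(3*w**2)/54 + C

Let u = w², du = 2w dw; rewrite as (1/2)∫ u^2·exp(3u) du.
Now integrate by parts 2 times.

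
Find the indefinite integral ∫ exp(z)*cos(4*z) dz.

4*exp(z)*sin(4*z)/17 + exp(z)*cos(4*z)/17 + C

Let I denote the integral. Integrate by parts with u = cos(4*z), dv = exp(z) dz, so v = exp(z): I = exp(z)*cos(4*z) + 4·∫ exp(z)*sin(4*z) dz.
Apply parts again with u = sin(4*z), dv = exp(z) dz: ∫ exp(z)*sin(4*z) dz = exp(z)*sin(4*z) − 4·I. Substituting back brings back I: I = 4*exp(z)*sin(4*z) + exp(z)*cos(4*z) − 16·I.
Solving for I: (1 + 16)·I equals the remaining terms, so I = (1/17)·(4*exp(z)*sin(4*z) + exp(z)*cos(4*z)).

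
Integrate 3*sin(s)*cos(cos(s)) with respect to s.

Let u = cos(s), so du = (-sin(s)) ds.
Rewriting, the integral becomes -3·∫ cos(u) du = -3·sin(u).
Substituting back, u = cos(s).

-3*sin(cos(s)) + C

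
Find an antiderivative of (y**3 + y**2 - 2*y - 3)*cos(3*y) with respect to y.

Use integration by parts with u = y**3 + y**2 - 2*y - 3, dv = cos(3*y) dy, so v = sin(3*y)/3.
Apply parts 3 times (tabular method): alternate signs, differentiate u down to 0, integrate dv up.

y**3*sin(3*y)/3 + y**2*sin(3*y)/3 + y**2*cos(3*y)/3 - 8*y*sin(3*y)/9 + 2*y*cos(3*y)/9 - 29*sin(3*y)/27 - 8*cos(3*y)/27 + C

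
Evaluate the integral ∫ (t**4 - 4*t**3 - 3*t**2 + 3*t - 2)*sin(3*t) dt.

Use integration by parts with u = t**4 - 4*t**3 - 3*t**2 + 3*t - 2, dv = sin(3*t) dt, so v = -cos(3*t)/3.
Apply parts 4 times (tabular method): alternate signs, differentiate u down to 0, integrate dv up.

-t**4*cos(3*t)/3 + 4*t**3*sin(3*t)/9 + 4*t**3*cos(3*t)/3 - 4*t**2*sin(3*t)/3 + 13*t**2*cos(3*t)/9 - 26*t*sin(3*t)/27 - 17*t*cos(3*t)/9 + 17*sin(3*t)/27 + 28*cos(3*t)/81 + C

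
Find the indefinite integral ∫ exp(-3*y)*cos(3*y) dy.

exp(-3*y)*sin(3*y)/6 - exp(-3*y)*cos(3*y)/6 + C

Let I denote the integral. Integrate by parts with u = cos(3*y), dv = exp(-3*y) dy, so v = -exp(-3*y)/3: I = -exp(-3*y)*cos(3*y)/3 − ∫ exp(-3*y)*sin(3*y) dy.
Apply parts again with u = sin(3*y), dv = exp(-3*y) dy: ∫ exp(-3*y)*sin(3*y) dy = -exp(-3*y)*sin(3*y)/3 + I. Substituting back brings back I: I = exp(-3*y)*sin(3*y)/3 - exp(-3*y)*cos(3*y)/3 − I.
Solving for I: (1 + 1)·I equals the remaining terms, so I = (1/2)·(exp(-3*y)*sin(3*y)/3 - exp(-3*y)*cos(3*y)/3).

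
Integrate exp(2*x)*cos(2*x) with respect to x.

exp(2*x)*sin(2*x)/4 + exp(2*x)*cos(2*x)/4 + C

Let I denote the integral. Integrate by parts with u = cos(2*x), dv = exp(2*x) dx, so v = exp(2*x)/2: I = exp(2*x)*cos(2*x)/2 + ∫ exp(2*x)*sin(2*x) dx.
Apply parts again with u = sin(2*x), dv = exp(2*x) dx: ∫ exp(2*x)*sin(2*x) dx = exp(2*x)*sin(2*x)/2 − I. Substituting back brings back I: I = exp(2*x)*sin(2*x)/2 + exp(2*x)*cos(2*x)/2 − I.
Solving for I: (1 + 1)·I equals the remaining terms, so I = (1/2)·(exp(2*x)*sin(2*x)/2 + exp(2*x)*cos(2*x)/2).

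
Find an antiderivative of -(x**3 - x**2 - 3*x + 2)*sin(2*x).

Use integration by parts with u = x**3 - x**2 - 3*x + 2, dv = -sin(2*x) dx, so v = cos(2*x)/2.
Apply parts 3 times (tabular method): alternate signs, differentiate u down to 0, integrate dv up.

x**3*cos(2*x)/2 - 3*x**2*sin(2*x)/4 - x**2*cos(2*x)/2 + x*sin(2*x)/2 - 9*x*cos(2*x)/4 + 9*sin(2*x)/8 + 5*cos(2*x)/4 + C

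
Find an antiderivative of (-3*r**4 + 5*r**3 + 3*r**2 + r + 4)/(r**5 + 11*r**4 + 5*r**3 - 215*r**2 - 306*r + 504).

Factor the denominator: (r - 4)*(r - 1)*(r + 3)*(r + 6)*(r + 7).
Partial-fraction decomposition: -4387/(176*(r + 7)) + 2431/(105*(r + 6)) - 25/(24*(r + 3)) - 5/(336*(r - 1)) - 28/(165*(r - 4)).
Integrate each term: A/(r−a) contributes A·log|r−a|.

-28*log(r - 4)/165 - 5*log(r - 1)/336 - 25*log(r + 3)/24 + 2431*log(r + 6)/105 - 4387*log(r + 7)/176 + C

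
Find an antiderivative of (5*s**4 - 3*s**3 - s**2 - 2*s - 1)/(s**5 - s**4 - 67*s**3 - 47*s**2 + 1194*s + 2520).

Factor the denominator: (s - 7)*(s - 6)*(s + 3)*(s + 4)*(s + 5).
Partial-fraction decomposition: 871/(66*(s + 5)) - 133/(10*(s + 4)) + 241/(90*(s + 3)) - 5783/(990*(s - 6)) + 124/(15*(s - 7)).
Integrate each term: A/(s−a) contributes A·log|s−a|.

124*log(s - 7)/15 - 5783*log(s - 6)/990 + 241*log(s + 3)/90 - 133*log(s + 4)/10 + 871*log(s + 5)/66 + C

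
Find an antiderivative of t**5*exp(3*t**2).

(9*t**4 - 6*t**2 + 2)*exp(3*t**2)/54 + C

Let u = t², du = 2t dt; rewrite as (1/2)∫ u^2·exp(3u) du.
Now integrate by parts 2 times.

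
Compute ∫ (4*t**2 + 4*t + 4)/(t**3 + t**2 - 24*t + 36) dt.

Factor the denominator: (t - 3)*(t - 2)*(t + 6).
Partial-fraction decomposition: 31/(18*(t + 6)) - 7/(2*(t - 2)) + 52/(9*(t - 3)).
Integrate each term: A/(t−a) contributes A·log|t−a|.

52*log(t - 3)/9 - 7*log(t - 2)/2 + 31*log(t + 6)/18 + C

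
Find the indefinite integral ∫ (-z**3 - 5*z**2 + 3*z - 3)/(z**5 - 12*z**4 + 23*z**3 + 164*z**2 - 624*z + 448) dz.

-95*log(z - 7)/99 + 545*log(z - 4)/576 + log(z - 1)/45 - 31*log(z + 4)/3520 - 15/(8*z - 32) + C

Factor the denominator: (z - 7)*(z - 4)**2*(z - 1)*(z + 4).
Partial-fraction decomposition: -31/(3520*(z + 4)) + 1/(45*(z - 1)) + 545/(576*(z - 4)) + 15/(8*(z - 4)**2) - 95/(99*(z - 7)).
Integrate each term; A/(z−a) gives A·log|z−a|; A/(z−a)² gives −A/(z−a).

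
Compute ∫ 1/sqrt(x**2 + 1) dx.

log(x + sqrt(x**2 + 1)) + C

Substitute x = tan(θ), so dx = sec(θ)^2 dθ and the radical becomes sqrt(x**2 + 1) = sec(θ) by the Pythagorean identity.
Integrate the resulting trig expression in θ, then back-substitute tan(θ) = x, sec(θ) = sqrt(x**2 + 1) (absorbing any constant into C).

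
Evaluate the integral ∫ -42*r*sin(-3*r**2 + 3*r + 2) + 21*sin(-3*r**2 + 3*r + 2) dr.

Let u = 3*r**2 - 3*r - 2, so du = (6*r - 3) dr.
Rewriting, the integral becomes 7·∫ sin(u) du = 7·-cos(u).
Substituting back, u = 3*r**2 - 3*r - 2.

-7*cos(-3*r**2 + 3*r + 2) + C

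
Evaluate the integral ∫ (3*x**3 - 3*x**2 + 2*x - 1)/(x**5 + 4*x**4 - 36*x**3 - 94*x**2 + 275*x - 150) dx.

Factor the denominator: (x - 5)*(x - 1)**2*(x + 5)*(x + 6).
Partial-fraction decomposition: -769/(539*(x + 6)) + 461/(360*(x + 5)) - 415/(14112*(x - 1)) - 1/(168*(x - 1)**2) + 309/(1760*(x - 5)).
Integrate each term; A/(x−a) gives A·log|x−a|; A/(x−a)² gives −A/(x−a).

309*log(x - 5)/1760 - 415*log(x - 1)/14112 + 461*log(x + 5)/360 - 769*log(x + 6)/539 + 1/(168*x - 168) + C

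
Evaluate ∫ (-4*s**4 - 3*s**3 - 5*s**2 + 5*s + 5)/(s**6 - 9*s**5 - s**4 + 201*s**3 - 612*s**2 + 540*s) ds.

log(s)/108 - 5977*log(s - 6)/2376 + 217*log(s - 3)/288 + 93*log(s - 2)/56 + 227*log(s + 5)/2464 - 215/(36*s - 108) + C

Factor the denominator: s*(s - 6)*(s - 3)**2*(s - 2)*(s + 5).
Partial-fraction decomposition: 227/(2464*(s + 5)) + 93/(56*(s - 2)) + 217/(288*(s - 3)) + 215/(36*(s - 3)**2) - 5977/(2376*(s - 6)) + 1/(108*s).
Integrate each term; A/(s−a) gives A·log|s−a|; A/(s−a)² gives −A/(s−a).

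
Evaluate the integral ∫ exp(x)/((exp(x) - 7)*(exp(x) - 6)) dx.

log(exp(x) - 7) - log(exp(x) - 6) + C

Let u = e^x, du = e^x dx.
The integral becomes ∫ du/((u-6)(u-7)); decompose into partial fractions.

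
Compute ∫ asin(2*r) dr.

Use integration by parts with u = arcsin(2*r), dv = dr.
Then du = 2/sqrt(-4*r**2 + 1) dr.

r*asin(2*r) + sqrt(-4*r**2 + 1)/2 + C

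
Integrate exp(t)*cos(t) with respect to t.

Let I denote the integral. Integrate by parts with u = cos(t), dv = exp(t) dt, so v = exp(t): I = exp(t)*cos(t) + ∫ exp(t)*sin(t) dt.
Apply parts again with u = sin(t), dv = exp(t) dt: ∫ exp(t)*sin(t) dt = exp(t)*sin(t) − I. Substituting back brings back I: I = exp(t)*sin(t) + exp(t)*cos(t) − I.
Solving for I: (1 + 1)·I equals the remaining terms, so I = (1/2)·(exp(t)*sin(t) + exp(t)*cos(t)).

exp(t)*sin(t)/2 + exp(t)*cos(t)/2 + C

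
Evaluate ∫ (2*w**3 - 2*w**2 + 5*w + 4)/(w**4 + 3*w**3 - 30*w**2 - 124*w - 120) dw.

Factor the denominator: (w - 6)*(w + 2)**2*(w + 5).
Partial-fraction decomposition: 107/(33*(w + 5)) - 173/(96*(w + 2)) + 5/(4*(w + 2)**2) + 197/(352*(w - 6)).
Integrate each term; A/(w−a) gives A·log|w−a|; A/(w−a)² gives −A/(w−a).

197*log(w - 6)/352 - 173*log(w + 2)/96 + 107*log(w + 5)/33 - 5/(4*w + 8) + C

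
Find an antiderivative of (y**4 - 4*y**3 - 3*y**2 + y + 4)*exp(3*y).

(27*y**4 - 144*y**3 + 63*y**2 - 15*y + 113)*exp(3*y)/81 + C

Use integration by parts with u = y**4 - 4*y**3 - 3*y**2 + y + 4, dv = exp(3*y) dy, so v = exp(3*y)/3.
Apply parts 4 times (tabular method): alternate signs, differentiate u down to 0, integrate dv up.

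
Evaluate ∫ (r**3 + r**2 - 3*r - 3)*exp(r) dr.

Use integration by parts with u = r**3 + r**2 - 3*r - 3, dv = exp(r) dr, so v = exp(r).
Apply parts 3 times (tabular method): alternate signs, differentiate u down to 0, integrate dv up.

(r**3 - 2*r**2 + r - 4)*exp(r) + C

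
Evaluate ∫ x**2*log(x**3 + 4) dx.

Let u = x**3 + 4, so du = (3*x**2) dx.
The integral becomes (1/3)·∫ log(u) du; integrate by parts with u′=log(u), dv′=du.

x**3*log(x**3 + 4)/3 - x**3/3 + 4*log(x**3 + 4)/3 + C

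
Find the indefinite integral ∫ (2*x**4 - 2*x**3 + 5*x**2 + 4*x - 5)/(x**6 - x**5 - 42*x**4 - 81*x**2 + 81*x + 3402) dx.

Factor the denominator: (x - 7)*(x - 3)*(x + 3)*(x + 6)*(x**2 + 9).
Partial-fraction decomposition: (101*x + 591)/(4698*(x**2 + 9)) - 635/(3159*(x + 6)) + 61/(810*(x + 3)) - 10/(243*(x - 3)) + 274/(1885*(x - 7)).
Integrate each term; A/(x−a) gives A·log|x−a|; the (Bx+D)/(x²+p²) term gives a log and an atan.

274*log(x - 7)/1885 - 10*log(x - 3)/243 + 61*log(x + 3)/810 - 635*log(x + 6)/3159 + 101*log(x**2 + 9)/9396 + 197*atan(x/3)/4698 + C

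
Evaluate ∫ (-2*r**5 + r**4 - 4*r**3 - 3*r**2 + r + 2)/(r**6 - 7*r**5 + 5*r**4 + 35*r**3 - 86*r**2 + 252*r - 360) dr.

-6193*log(r - 5)/1392 + 535*log(r - 3)/156 - 11*log(r - 2)/15 - 647*log(r + 3)/3120 - 15*log(r**2 + 4)/754 - 75*atan(r/2)/754 + C

Factor the denominator: (r - 5)*(r - 3)*(r - 2)*(r + 3)*(r**2 + 4).
Partial-fraction decomposition: -15*(r + 5)/(377*(r**2 + 4)) - 647/(3120*(r + 3)) - 11/(15*(r - 2)) + 535/(156*(r - 3)) - 6193/(1392*(r - 5)).
Integrate each term; A/(r−a) gives A·log|r−a|; the (Br+D)/(r²+p²) term gives a log and an atan.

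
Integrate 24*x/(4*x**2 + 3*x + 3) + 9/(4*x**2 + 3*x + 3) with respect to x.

Let u = 4*x**2 + 3*x + 3, so du = (8*x + 3) dx.
Rewriting, the integral becomes 3·∫ 1/u du = 3·log(u).
Substituting back, u = 4*x**2 + 3*x + 3.

3*log(4*x**2 + 3*x + 3) + C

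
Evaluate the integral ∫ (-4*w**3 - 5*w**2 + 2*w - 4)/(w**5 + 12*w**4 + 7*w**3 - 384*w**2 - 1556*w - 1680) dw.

-259*log(w - 6)/2860 - log(w + 2)/60 + 41*log(w + 4)/15 - 361*log(w + 5)/66 + 1109*log(w + 7)/390 + C

Factor the denominator: (w - 6)*(w + 2)*(w + 4)*(w + 5)*(w + 7).
Partial-fraction decomposition: 1109/(390*(w + 7)) - 361/(66*(w + 5)) + 41/(15*(w + 4)) - 1/(60*(w + 2)) - 259/(2860*(w - 6)).
Integrate each term: A/(w−a) contributes A·log|w−a|.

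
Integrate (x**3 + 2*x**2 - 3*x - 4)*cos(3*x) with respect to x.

x**3*sin(3*x)/3 + 2*x**2*sin(3*x)/3 + x**2*cos(3*x)/3 - 11*x*sin(3*x)/9 + 4*x*cos(3*x)/9 - 40*sin(3*x)/27 - 11*cos(3*x)/27 + C

Use integration by parts with u = x**3 + 2*x**2 - 3*x - 4, dv = cos(3*x) dx, so v = sin(3*x)/3.
Apply parts 3 times (tabular method): alternate signs, differentiate u down to 0, integrate dv up.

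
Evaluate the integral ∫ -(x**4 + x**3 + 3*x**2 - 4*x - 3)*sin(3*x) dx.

x**4*cos(3*x)/3 - 4*x**3*sin(3*x)/9 + x**3*cos(3*x)/3 - x**2*sin(3*x)/3 + 5*x**2*cos(3*x)/9 - 10*x*sin(3*x)/27 - 14*x*cos(3*x)/9 + 14*sin(3*x)/27 - 91*cos(3*x)/81 + C

Use integration by parts with u = x**4 + x**3 + 3*x**2 - 4*x - 3, dv = -sin(3*x) dx, so v = cos(3*x)/3.
Apply parts 4 times (tabular method): alternate signs, differentiate u down to 0, integrate dv up.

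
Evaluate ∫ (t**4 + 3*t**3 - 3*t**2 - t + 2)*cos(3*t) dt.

Use integration by parts with u = t**4 + 3*t**3 - 3*t**2 - t + 2, dv = cos(3*t) dt, so v = sin(3*t)/3.
Apply parts 4 times (tabular method): alternate signs, differentiate u down to 0, integrate dv up.

t**4*sin(3*t)/3 + t**3*sin(3*t) + 4*t**3*cos(3*t)/9 - 13*t**2*sin(3*t)/9 + t**2*cos(3*t) - t*sin(3*t) - 26*t*cos(3*t)/27 + 80*sin(3*t)/81 - cos(3*t)/3 + C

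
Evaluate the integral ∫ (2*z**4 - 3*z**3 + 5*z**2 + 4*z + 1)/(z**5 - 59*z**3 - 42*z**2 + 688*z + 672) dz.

1349*log(z - 7)/1144 - 139*log(z - 4)/400 + 7*log(z + 1)/600 - 769*log(z + 4)/528 + 3397*log(z + 6)/1300 + C

Factor the denominator: (z - 7)*(z - 4)*(z + 1)*(z + 4)*(z + 6).
Partial-fraction decomposition: 3397/(1300*(z + 6)) - 769/(528*(z + 4)) + 7/(600*(z + 1)) - 139/(400*(z - 4)) + 1349/(1144*(z - 7)).
Integrate each term: A/(z−a) contributes A·log|z−a|.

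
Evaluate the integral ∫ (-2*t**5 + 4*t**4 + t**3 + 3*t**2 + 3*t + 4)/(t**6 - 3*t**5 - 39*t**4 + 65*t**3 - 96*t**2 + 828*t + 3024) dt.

Factor the denominator: (t - 7)*(t - 4)*(t + 2)*(t + 6)*(t**2 + 9).
Partial-fraction decomposition: -7*(1961*t - 831)/(65250*(t**2 + 9)) - 10307/(11700*(t + 6)) + 5/(108*(t + 2)) + 224/(1125*(t - 4)) - 23495/(20358*(t - 7)).
Integrate each term; A/(t−a) gives A·log|t−a|; the (Bt+D)/(t²+p²) term gives a log and an atan.

-23495*log(t - 7)/20358 + 224*log(t - 4)/1125 + 5*log(t + 2)/108 - 10307*log(t + 6)/11700 - 13727*log(t**2 + 9)/130500 + 1939*atan(t/3)/65250 + C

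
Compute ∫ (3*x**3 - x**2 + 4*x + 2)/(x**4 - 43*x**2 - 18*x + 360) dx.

Factor the denominator: (x - 6)*(x - 3)*(x + 4)*(x + 5).
Partial-fraction decomposition: 19/(4*(x + 5)) - 111/(35*(x + 4)) - 43/(84*(x - 3)) + 29/(15*(x - 6)).
Integrate each term: A/(x−a) contributes A·log|x−a|.

29*log(x - 6)/15 - 43*log(x - 3)/84 - 111*log(x + 4)/35 + 19*log(x + 5)/4 + C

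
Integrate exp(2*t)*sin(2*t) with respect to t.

exp(2*t)*sin(2*t)/4 - exp(2*t)*cos(2*t)/4 + C

Let I denote the integral. Integrate by parts with u = sin(2*t), dv = exp(2*t) dt, so v = exp(2*t)/2: I = exp(2*t)*sin(2*t)/2 − ∫ exp(2*t)*cos(2*t) dt.
Apply parts again with u = cos(2*t), dv = exp(2*t) dt: ∫ exp(2*t)*cos(2*t) dt = exp(2*t)*cos(2*t)/2 + I. Substituting back brings back I: I = exp(2*t)*sin(2*t)/2 - exp(2*t)*cos(2*t)/2 − I.
Solving for I: (1 + 1)·I equals the remaining terms, so I = (1/2)·(exp(2*t)*sin(2*t)/2 - exp(2*t)*cos(2*t)/2).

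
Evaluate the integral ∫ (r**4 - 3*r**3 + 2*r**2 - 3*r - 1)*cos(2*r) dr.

r**4*sin(2*r)/2 - 3*r**3*sin(2*r)/2 + r**3*cos(2*r) - r**2*sin(2*r)/2 - 9*r**2*cos(2*r)/4 + 3*r*sin(2*r)/4 - r*cos(2*r)/2 - sin(2*r)/4 + 3*cos(2*r)/8 + C

Use integration by parts with u = r**4 - 3*r**3 + 2*r**2 - 3*r - 1, dv = cos(2*r) dr, so v = sin(2*r)/2.
Apply parts 4 times (tabular method): alternate signs, differentiate u down to 0, integrate dv up.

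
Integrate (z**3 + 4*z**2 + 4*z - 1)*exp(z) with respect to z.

Use integration by parts with u = z**3 + 4*z**2 + 4*z - 1, dv = exp(z) dz, so v = exp(z).
Apply parts 3 times (tabular method): alternate signs, differentiate u down to 0, integrate dv up.

(z**3 + z**2 + 2*z - 3)*exp(z) + C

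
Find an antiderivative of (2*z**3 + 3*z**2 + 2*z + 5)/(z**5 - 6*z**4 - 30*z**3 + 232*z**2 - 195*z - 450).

Factor the denominator: (z - 5)**2*(z - 3)*(z + 1)*(z + 6).
Partial-fraction decomposition: -331/(5445*(z + 6)) - 1/(180*(z + 1)) + 23/(36*(z - 3)) - 1247/(2178*(z - 5)) + 85/(33*(z - 5)**2).
Integrate each term; A/(z−a) gives A·log|z−a|; A/(z−a)² gives −A/(z−a).

-1247*log(z - 5)/2178 + 23*log(z - 3)/36 - log(z + 1)/180 - 331*log(z + 6)/5445 - 85/(33*z - 165) + C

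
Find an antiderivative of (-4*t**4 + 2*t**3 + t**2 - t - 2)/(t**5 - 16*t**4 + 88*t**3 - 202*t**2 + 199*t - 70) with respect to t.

Factor the denominator: (t - 7)*(t - 5)*(t - 2)*(t - 1)**2.
Partial-fraction decomposition: 11/(18*(t - 1)) + 1/(6*(t - 1)**2) - 16/(5*(t - 2)) + 93/(4*(t - 5)) - 4439/(180*(t - 7)).
Integrate each term; A/(t−a) gives A·log|t−a|; A/(t−a)² gives −A/(t−a).

-4439*log(t - 7)/180 + 93*log(t - 5)/4 - 16*log(t - 2)/5 + 11*log(t - 1)/18 - 1/(6*t - 6) + C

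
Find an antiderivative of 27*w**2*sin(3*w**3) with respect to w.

Let u = 3*w**3, so du = (9*w**2) dw.
Rewriting, the integral becomes 3·∫ sin(u) du = 3·-cos(u).
Substituting back, u = 3*w**3.

-3*cos(3*w**3) + C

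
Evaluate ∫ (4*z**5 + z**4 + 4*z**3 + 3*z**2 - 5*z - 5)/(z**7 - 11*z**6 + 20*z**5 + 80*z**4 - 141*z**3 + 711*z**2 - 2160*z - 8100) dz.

Factor the denominator: (z - 6)*(z - 5)**2*(z + 2)*(z + 3)*(z**2 + 9).
Partial-fraction decomposition: -(79177*z + 68652)/(1014390*(z**2 + 9)) - 481/(5184*(z + 3)) + 127/(5096*(z + 2)) - 9192895/(906304*(z - 5)) - 6835/(952*(z - 5)**2) + 33337/(3240*(z - 6)).
Integrate each term; A/(z−a) gives A·log|z−a|; the (Bz+D)/(z²+p²) term gives a log and an atan.

33337*log(z - 6)/3240 - 9192895*log(z - 5)/906304 + 127*log(z + 2)/5096 - 481*log(z + 3)/5184 - 79177*log(z**2 + 9)/2028780 - 3814*atan(z/3)/169065 + 6835/(952*z - 4760) + C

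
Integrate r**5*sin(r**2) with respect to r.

-r**4*cos(r**2)/2 + r**2*sin(r**2) + cos(r**2) + C

Let u = r², du = 2r dr; rewrite as (1/2)∫ u^2·sin(1u) du.
Now integrate by parts 2 times.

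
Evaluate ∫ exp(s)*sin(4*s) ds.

exp(s)*sin(4*s)/17 - 4*exp(s)*cos(4*s)/17 + C

Let I denote the integral. Integrate by parts with u = sin(4*s), dv = exp(s) ds, so v = exp(s): I = exp(s)*sin(4*s) − 4·∫ exp(s)*cos(4*s) ds.
Apply parts again with u = cos(4*s), dv = exp(s) ds: ∫ exp(s)*cos(4*s) ds = exp(s)*cos(4*s) + 4·I. Substituting back brings back I: I = exp(s)*sin(4*s) - 4*exp(s)*cos(4*s) − 16·I.
Solving for I: (1 + 16)·I equals the remaining terms, so I = (1/17)·(exp(s)*sin(4*s) - 4*exp(s)*cos(4*s)).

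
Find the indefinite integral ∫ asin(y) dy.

Use integration by parts with u = arcsin(y), dv = dy.
Then du = 1/sqrt(-y**2 + 1) dy.

y*asin(y) + sqrt(-y**2 + 1) + C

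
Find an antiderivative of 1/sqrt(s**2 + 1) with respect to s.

Substitute s = tan(θ), so ds = sec(θ)^2 dθ and the radical becomes sqrt(s**2 + 1) = sec(θ) by the Pythagorean identity.
Integrate the resulting trig expression in θ, then back-substitute tan(θ) = s, sec(θ) = sqrt(s**2 + 1) (absorbing any constant into C).

log(s + sqrt(s**2 + 1)) + C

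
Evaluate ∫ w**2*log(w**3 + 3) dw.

w**3*log(w**3 + 3)/3 - w**3/3 + log(w**3 + 3) + C

Let u = w**3 + 3, so du = (3*w**2) dw.
The integral becomes (1/3)·∫ log(u) du; integrate by parts with u′=log(u), dv′=du.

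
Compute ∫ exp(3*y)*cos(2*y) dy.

Let I denote the integral. Integrate by parts with u = cos(2*y), dv = exp(3*y) dy, so v = exp(3*y)/3: I = exp(3*y)*cos(2*y)/3 + (2/3)·∫ exp(3*y)*sin(2*y) dy.
Apply parts again with u = sin(2*y), dv = exp(3*y) dy: ∫ exp(3*y)*sin(2*y) dy = exp(3*y)*sin(2*y)/3 − (2/3)·I. Substituting back brings back I: I = 2*exp(3*y)*sin(2*y)/9 + exp(3*y)*cos(2*y)/3 − (4/9)·I.
Solving for I: (1 + 4/9)·I equals the remaining terms, so I = (9/13)·(2*exp(3*y)*sin(2*y)/9 + exp(3*y)*cos(2*y)/3).

2*exp(3*y)*sin(2*y)/13 + 3*exp(3*y)*cos(2*y)/13 + C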